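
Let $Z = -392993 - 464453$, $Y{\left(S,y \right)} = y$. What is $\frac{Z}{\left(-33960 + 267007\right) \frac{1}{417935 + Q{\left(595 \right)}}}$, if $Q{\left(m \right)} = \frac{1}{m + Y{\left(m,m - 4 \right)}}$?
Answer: $- \frac{212505519976653}{138196871} \approx -1.5377 \cdot 10^{6}$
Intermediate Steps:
$Q{\left(m \right)} = \frac{1}{-4 + 2 m}$ ($Q{\left(m \right)} = \frac{1}{m + \left(m - 4\right)} = \frac{1}{m + \left(-4 + m\right)} = \frac{1}{-4 + 2 m}$)
$Z = -857446$ ($Z = -392993 - 464453 = -857446$)
$\frac{Z}{\left(-33960 + 267007\right) \frac{1}{417935 + Q{\left(595 \right)}}} = - \frac{857446}{\left(-33960 + 267007\right) \frac{1}{417935 + \frac{1}{2 \left(-2 + 595\right)}}} = - \frac{857446}{233047 \frac{1}{417935 + \frac{1}{2 \cdot 593}}} = - \frac{857446}{233047 \frac{1}{417935 + \frac{1}{2} \cdot \frac{1}{593}}} = - \frac{857446}{233047 \frac{1}{417935 + \frac{1}{1186}}} = - \frac{857446}{233047 \frac{1}{\frac{495670911}{1186}}} = - \frac{857446}{233047 \cdot \frac{1186}{495670911}} = - \frac{857446}{\frac{276393742}{495670911}} = \left(-857446\right) \frac{495670911}{276393742} = - \frac{212505519976653}{138196871}$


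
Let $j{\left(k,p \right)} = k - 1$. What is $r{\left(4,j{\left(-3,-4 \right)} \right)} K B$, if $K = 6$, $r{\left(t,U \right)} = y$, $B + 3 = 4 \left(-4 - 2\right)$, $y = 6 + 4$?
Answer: $-1620$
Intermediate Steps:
$j{\left(k,p \right)} = -1 + k$
$y = 10$
$B = -27$ ($B = -3 + 4 \left(-4 - 2\right) = -3 + 4 \left(-6\right) = -3 - 24 = -27$)
$r{\left(t,U \right)} = 10$
$r{\left(4,j{\left(-3,-4 \right)} \right)} K B = 10 \cdot 6 \left(-27\right) = 60 \left(-27\right) = -1620$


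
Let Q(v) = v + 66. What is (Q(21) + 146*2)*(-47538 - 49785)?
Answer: -36885417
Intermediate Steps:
Q(v) = 66 + v
(Q(21) + 146*2)*(-47538 - 49785) = ((66 + 21) + 146*2)*(-47538 - 49785) = (87 + 292)*(-97323) = 379*(-97323) = -36885417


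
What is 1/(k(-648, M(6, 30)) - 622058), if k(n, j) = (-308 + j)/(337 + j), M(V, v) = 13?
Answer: -70/43544119 ≈ -1.6076e-6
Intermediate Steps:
k(n, j) = (-308 + j)/(337 + j)
1/(k(-648, M(6, 30)) - 622058) = 1/((-308 + 13)/(337 + 13) - 622058) = 1/(-295/350 - 622058) = 1/((1/350)*(-295) - 622058) = 1/(-59/70 - 622058) = 1/(-43544119/70) = -70/43544119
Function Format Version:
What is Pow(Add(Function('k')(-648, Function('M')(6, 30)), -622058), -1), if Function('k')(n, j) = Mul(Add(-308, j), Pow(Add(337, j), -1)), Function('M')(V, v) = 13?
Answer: Rational(-70, 43544119) ≈ -1.6076e-6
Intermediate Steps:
Function('k')(n, j) = Mul(Pow(Add(337, j), -1), Add(-308, j))
Pow(Add(Function('k')(-648, Function('M')(6, 30)), -622058), -1) = Pow(Add(Mul(Pow(Add(337, 13), -1), Add(-308, 13)), -622058), -1) = Pow(Add(Mul(Pow(350, -1), -295), -622058), -1) = Pow(Add(Mul(Rational(1, 350), -295), -622058), -1) = Pow(Add(Rational(-59, 70), -622058), -1) = Pow(Rational(-43544119, 70), -1) = Rational(-70, 43544119)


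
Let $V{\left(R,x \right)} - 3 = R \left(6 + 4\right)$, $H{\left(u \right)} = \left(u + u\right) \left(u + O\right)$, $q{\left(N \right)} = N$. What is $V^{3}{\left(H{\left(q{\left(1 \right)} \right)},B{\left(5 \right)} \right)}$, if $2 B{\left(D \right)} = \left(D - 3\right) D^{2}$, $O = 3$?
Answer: $571787$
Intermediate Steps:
$H{\left(u \right)} = 2 u \left(3 + u\right)$ ($H{\left(u \right)} = \left(u + u\right) \left(u + 3\right) = 2 u \left(3 + u\right)$)
$B{\left(D \right)} = \frac{D^{2} \left(-3 + D\right)}{2}$ ($B{\left(D \right)} = \frac{\left(D - 3\right) D^{2}}{2} = \frac{\left(-3 + D\right) D^{2}}{2} = \frac{D^{2} \left(-3 + D\right)}{2}$)
$V{\left(R,x \right)} = 3 + 10 R$ ($V{\left(R,x \right)} = 3 + R \left(6 + 4\right) = 3 + R 10 = 3 + 10 R$)
$V^{3}{\left(H{\left(q{\left(1 \right)} \right)},B{\left(5 \right)} \right)} = \left(3 + 10 \cdot 2 \cdot 1 \left(3 + 1\right)\right)^{3} = \left(3 + 10 \cdot 2 \cdot 1 \cdot 4\right)^{3} = \left(3 + 10 \cdot 8\right)^{3} = \left(3 + 80\right)^{3} = 83^{3} = 571787$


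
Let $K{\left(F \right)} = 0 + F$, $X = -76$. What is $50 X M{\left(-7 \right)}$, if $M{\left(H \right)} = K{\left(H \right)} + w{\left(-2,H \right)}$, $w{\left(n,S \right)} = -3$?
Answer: $38000$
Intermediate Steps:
$K{\left(F \right)} = F$
$M{\left(H \right)} = -3 + H$ ($M{\left(H \right)} = H - 3 = -3 + H$)
$50 X M{\left(-7 \right)} = 50 \left(-76\right) \left(-3 - 7\right) = \left(-3800\right) \left(-10\right) = 38000$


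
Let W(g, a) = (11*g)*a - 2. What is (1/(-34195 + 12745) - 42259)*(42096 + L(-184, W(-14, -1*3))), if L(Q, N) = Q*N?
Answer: 19282122480872/10725 ≈ 1.7979e+9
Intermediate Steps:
W(g, a) = -2 + 11*a*g (W(g, a) = 11*a*g - 2 = -2 + 11*a*g)
L(Q, N) = N*Q
(1/(-34195 + 12745) - 42259)*(42096 + L(-184, W(-14, -1*3))) = (1/(-34195 + 12745) - 42259)*(42096 + (-2 + 11*(-1*3)*(-14))*(-184)) = (1/(-21450) - 42259)*(42096 + (-2 + 11*(-3)*(-14))*(-184)) = (-1/21450 - 42259)*(42096 + (-2 + 462)*(-184)) = -906455551*(42096 + 460*(-184))/21450 = -906455551*(42096 - 84640)/21450 = -906455551/21450*(-42544) = 19282122480872/10725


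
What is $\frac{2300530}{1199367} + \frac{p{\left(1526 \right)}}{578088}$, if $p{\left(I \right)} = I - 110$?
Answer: $\frac{18494542921}{9629717643} \approx 1.9206$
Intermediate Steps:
$p{\left(I \right)} = -110 + I$
$\frac{2300530}{1199367} + \frac{p{\left(1526 \right)}}{578088} = \frac{2300530}{1199367} + \frac{-110 + 1526}{578088} = 2300530 \cdot \frac{1}{1199367} + 1416 \cdot \frac{1}{578088} = \frac{2300530}{1199367} + \frac{59}{24087} = \frac{18494542921}{9629717643}$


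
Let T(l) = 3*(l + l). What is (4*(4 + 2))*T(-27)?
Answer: -3888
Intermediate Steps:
T(l) = 6*l (T(l) = 3*(2*l) = 6*l)
(4*(4 + 2))*T(-27) = (4*(4 + 2))*(6*(-27)) = (4*6)*(-162) = 24*(-162) = -3888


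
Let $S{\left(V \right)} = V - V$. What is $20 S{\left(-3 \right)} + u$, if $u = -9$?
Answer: $-9$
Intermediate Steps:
$S{\left(V \right)} = 0$
$20 S{\left(-3 \right)} + u = 20 \cdot 0 - 9 = 0 - 9 = -9$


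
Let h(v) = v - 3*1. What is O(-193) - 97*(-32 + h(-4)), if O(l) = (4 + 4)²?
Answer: 3847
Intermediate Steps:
h(v) = -3 + v (h(v) = v - 3 = -3 + v)
O(l) = 64 (O(l) = 8² = 64)
O(-193) - 97*(-32 + h(-4)) = 64 - 97*(-32 + (-3 - 4)) = 64 - 97*(-32 - 7) = 64 - 97*(-39) = 64 + 3783 = 3847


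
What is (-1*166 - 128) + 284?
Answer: -10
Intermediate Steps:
(-1*166 - 128) + 284 = (-166 - 128) + 284 = -294 + 284 = -10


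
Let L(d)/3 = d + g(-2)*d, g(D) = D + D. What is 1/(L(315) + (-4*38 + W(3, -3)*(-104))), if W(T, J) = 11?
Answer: -1/4131 ≈ -0.00024207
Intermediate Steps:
g(D) = 2*D
L(d) = -9*d (L(d) = 3*(d + (2*(-2))*d) = 3*(d - 4*d) = 3*(-3*d) = -9*d)
1/(L(315) + (-4*38 + W(3, -3)*(-104))) = 1/(-9*315 + (-4*38 + 11*(-104))) = 1/(-2835 + (-152 - 1144)) = 1/(-2835 - 1296) = 1/(-4131) = -1/4131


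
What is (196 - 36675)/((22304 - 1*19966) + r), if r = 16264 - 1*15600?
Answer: -36479/3002 ≈ -12.152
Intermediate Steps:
r = 664 (r = 16264 - 15600 = 664)
(196 - 36675)/((22304 - 1*19966) + r) = (196 - 36675)/((22304 - 1*19966) + 664) = -36479/((22304 - 19966) + 664) = -36479/(2338 + 664) = -36479/3002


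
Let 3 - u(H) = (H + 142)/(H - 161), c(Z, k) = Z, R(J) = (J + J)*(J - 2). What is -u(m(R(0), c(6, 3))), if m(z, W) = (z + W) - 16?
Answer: -215/57 ≈ -3.7719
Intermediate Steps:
R(J) = 2*J*(-2 + J) (R(J) = (2*J)*(-2 + J) = 2*J*(-2 + J))
m(z, W) = -16 + W + z (m(z, W) = (W + z) - 16 = -16 + W + z)
u(H) = 3 - (142 + H)/(-161 + H) (u(H) = 3 - (H + 142)/(H - 161) = 3 - (142 + H)/(-161 + H))
-u(m(R(0), c(6, 3))) = -(-625 + 2*(-16 + 6 + 2*0*(-2 + 0)))/(-161 + (-16 + 6 + 2*0*(-2 + 0))) = -(-625 + 2*(-16 + 6 + 2*0*(-2)))/(-161 + (-16 + 6 + 2*0*(-2))) = -(-625 + 2*(-16 + 6 + 0))/(-161 + (-16 + 6 + 0)) = -(-625 + 2*(-10))/(-161 - 10) = -(-625 - 20)/(-171) = -(-1)*(-645)/171 = -1*215/57 = -215/57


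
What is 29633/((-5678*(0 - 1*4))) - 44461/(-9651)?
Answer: 1295786315/219193512 ≈ 5.9116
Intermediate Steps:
29633/((-5678*(0 - 1*4))) - 44461/(-9651) = 29633/((-5678*(0 - 4))) - 44461*(-1/9651) = 29633/((-5678*(-4))) + 44461/9651 = 29633/22712 + 44461/9651 = 1295786315/219193512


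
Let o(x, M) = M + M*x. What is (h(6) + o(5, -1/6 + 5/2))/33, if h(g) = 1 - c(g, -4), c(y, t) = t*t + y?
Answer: -7/33 ≈ -0.21212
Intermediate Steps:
c(y, t) = y + t² (c(y, t) = t² + y = y + t²)
h(g) = -15 - g (h(g) = 1 - (g + (-4)²) = 1 - (g + 16) = 1 - (16 + g) = 1 + (-16 - g) = -15 - g)
(h(6) + o(5, -1/6 + 5/2))/33 = ((-15 - 1*6) + (-1/6 + 5/2)*(1 + 5))/33 = ((-15 - 6) + (-1*⅙ + 5*(½))*6)/33 = (-21 + (-⅙ + 5/2)*6)/33 = (-21 + (7/3)*6)/33 = (-21 + 14)/33 = (1/33)*(-7) = -7/33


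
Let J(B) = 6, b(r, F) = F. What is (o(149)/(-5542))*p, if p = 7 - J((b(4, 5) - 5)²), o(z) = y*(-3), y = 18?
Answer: 27/2771 ≈ 0.0097438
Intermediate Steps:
o(z) = -54 (o(z) = 18*(-3) = -54)
p = 1 (p = 7 - 1*6 = 7 - 6 = 1)
(o(149)/(-5542))*p = -54/(-5542)*1 = -54*(-1/5542)*1 = (27/2771)*1 = 27/2771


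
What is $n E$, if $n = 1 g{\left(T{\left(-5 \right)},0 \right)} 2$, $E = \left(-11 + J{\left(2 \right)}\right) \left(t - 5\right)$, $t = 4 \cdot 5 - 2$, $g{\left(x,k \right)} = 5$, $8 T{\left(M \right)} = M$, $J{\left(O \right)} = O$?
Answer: $-1170$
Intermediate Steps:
$T{\left(M \right)} = \frac{M}{8}$
$t = 18$ ($t = 20 - 2 = 18$)
$E = -117$ ($E = \left(-11 + 2\right) \left(18 - 5\right) = \left(-9\right) 13 = -117$)
$n = 10$ ($n = 1 \cdot 5 \cdot 2 = 5 \cdot 2 = 10$)
$n E = 10 \left(-117\right) = -1170$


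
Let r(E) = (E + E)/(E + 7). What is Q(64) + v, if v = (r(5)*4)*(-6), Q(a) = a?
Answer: 44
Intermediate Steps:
r(E) = 2*E/(7 + E) (r(E) = (2*E)/(7 + E) = 2*E/(7 + E))
v = -20 (v = ((2*5/(7 + 5))*4)*(-6) = ((2*5/12)*4)*(-6) = ((2*5*(1/12))*4)*(-6) = ((5/6)*4)*(-6) = (10/3)*(-6) = -20)
Q(64) + v = 64 - 20 = 44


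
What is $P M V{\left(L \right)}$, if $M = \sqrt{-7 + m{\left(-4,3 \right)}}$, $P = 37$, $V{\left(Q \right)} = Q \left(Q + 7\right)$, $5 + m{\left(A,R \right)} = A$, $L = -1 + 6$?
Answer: $8880 i \approx 8880.0 i$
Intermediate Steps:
$L = 5$
$m{\left(A,R \right)} = -5 + A$
$V{\left(Q \right)} = Q \left(7 + Q\right)$
$M = 4 i$ ($M = \sqrt{-7 - 9} = \sqrt{-16} = 4 i \approx 4.0 i$)
$P M V{\left(L \right)} = 37 \cdot 4 i 5 \left(7 + 5\right) = 148 i 5 \cdot 12 = 148 i 60 = 8880 i$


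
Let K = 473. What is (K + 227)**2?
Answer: 490000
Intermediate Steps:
(K + 227)**2 = (473 + 227)**2 = 700**2 = 490000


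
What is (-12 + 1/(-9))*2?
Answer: -218/9 ≈ -24.222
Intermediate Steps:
(-12 + 1/(-9))*2 = (-12 - ⅑)*2 = -109/9*2 = -218/9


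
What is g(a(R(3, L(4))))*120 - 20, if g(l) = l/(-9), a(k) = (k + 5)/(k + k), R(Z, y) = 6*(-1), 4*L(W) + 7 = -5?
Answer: -190/9 ≈ -21.111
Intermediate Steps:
L(W) = -3 (L(W) = -7/4 + (¼)*(-5) = -7/4 - 5/4 = -3)
R(Z, y) = -6
a(k) = (5 + k)/(2*k) (a(k) = (5 + k)/((2*k)) = (5 + k)*(1/(2*k)) = (5 + k)/(2*k))
g(l) = -l/9 (g(l) = l*(-⅑) = -l/9)
g(a(R(3, L(4))))*120 - 20 = -(5 - 6)/(18*(-6))*120 - 20 = -(-1)*(-1)/(18*6)*120 - 20 = -⅑*1/12*120 - 20 = -1/108*120 - 20 = -10/9 - 20 = -190/9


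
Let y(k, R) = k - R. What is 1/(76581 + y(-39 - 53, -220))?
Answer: 1/76709 ≈ 1.3036e-5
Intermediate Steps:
1/(76581 + y(-39 - 53, -220)) = 1/(76581 + ((-39 - 53) - 1*(-220))) = 1/(76581 + (-92 + 220)) = 1/(76581 + 128) = 1/76709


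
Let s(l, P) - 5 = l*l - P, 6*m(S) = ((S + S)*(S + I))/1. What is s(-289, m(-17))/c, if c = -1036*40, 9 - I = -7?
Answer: -250561/124320 ≈ -2.0155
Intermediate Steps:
I = 16 (I = 9 - 1*(-7) = 9 + 7 = 16)
m(S) = S*(16 + S)/3 (m(S) = (((S + S)*(S + 16))/1)/6 = (((2*S)*(16 + S))*1)/6 = ((2*S*(16 + S))*1)/6 = (2*S*(16 + S))/6 = S*(16 + S)/3)
s(l, P) = 5 + l**2 - P (s(l, P) = 5 + (l*l - P) = 5 + (l**2 - P) = 5 + l**2 - P)
c = -41440
s(-289, m(-17))/c = (5 + (-289)**2 - (-17)*(16 - 17)/3)/(-41440) = (5 + 83521 - (-17)*(-1)/3)*(-1/41440) = (5 + 83521 - 1*17/3)*(-1/41440) = (5 + 83521 - 17/3)*(-1/41440) = (250561/3)*(-1/41440) = -250561/124320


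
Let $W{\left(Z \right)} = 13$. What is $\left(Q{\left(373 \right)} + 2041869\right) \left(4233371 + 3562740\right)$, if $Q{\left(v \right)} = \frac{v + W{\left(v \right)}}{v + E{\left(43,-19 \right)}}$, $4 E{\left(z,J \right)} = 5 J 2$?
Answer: $\frac{10363038947417501}{651} \approx 1.5919 \cdot 10^{13}$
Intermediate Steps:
$E{\left(z,J \right)} = \frac{5 J}{2}$ ($E{\left(z,J \right)} = \frac{5 J 2}{4} = \frac{10 J}{4} = \frac{5 J}{2}$)
$Q{\left(v \right)} = \frac{13 + v}{- \frac{95}{2} + v}$ ($Q{\left(v \right)} = \frac{v + 13}{v + \frac{5}{2} \left(-19\right)} = \frac{13 + v}{v - \frac{95}{2}} = \frac{13 + v}{- \frac{95}{2} + v}$)
$\left(Q{\left(373 \right)} + 2041869\right) \left(4233371 + 3562740\right) = \left(\frac{2 \left(13 + 373\right)}{-95 + 2 \cdot 373} + 2041869\right) \left(4233371 + 3562740\right) = \left(2 \frac{1}{-95 + 746} \cdot 386 + 2041869\right) 7796111 = \left(2 \cdot \frac{1}{651} \cdot 386 + 2041869\right) 7796111 = \left(\frac{772}{651} + 2041869\right) 7796111 = \frac{1329257491}{651} \cdot 7796111 = \frac{10363038947417501}{651}$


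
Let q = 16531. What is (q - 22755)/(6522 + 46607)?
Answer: -6224/53129 ≈ -0.11715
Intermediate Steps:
(q - 22755)/(6522 + 46607) = (16531 - 22755)/(6522 + 46607) = -6224/53129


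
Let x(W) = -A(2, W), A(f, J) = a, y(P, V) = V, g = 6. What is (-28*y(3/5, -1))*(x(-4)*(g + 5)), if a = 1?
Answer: -308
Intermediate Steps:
A(f, J) = 1
x(W) = -1 (x(W) = -1*1 = -1)
(-28*y(3/5, -1))*(x(-4)*(g + 5)) = (-28*(-1))*(-(6 + 5)) = 28*(-1*11) = 28*(-11) = -308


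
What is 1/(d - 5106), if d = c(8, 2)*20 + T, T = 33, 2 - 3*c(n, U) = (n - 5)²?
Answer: -3/15359 ≈ -0.00019533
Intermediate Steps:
c(n, U) = ⅔ - (-5 + n)²/3 (c(n, U) = ⅔ - (n - 5)²/3 = ⅔ - (-5 + n)²/3)
d = -41/3 (d = (⅔ - (-5 + 8)²/3)*20 + 33 = (⅔ - ⅓*3²)*20 + 33 = (⅔ - ⅓*9)*20 + 33 = (⅔ - 3)*20 + 33 = -7/3*20 + 33 = -140/3 + 33 = -41/3 ≈ -13.667)
1/(d - 5106) = 1/(-41/3 - 5106) = 1/(-15359/3) = -3/15359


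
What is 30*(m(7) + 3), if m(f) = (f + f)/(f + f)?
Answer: 120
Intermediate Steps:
m(f) = 1 (m(f) = (2*f)/((2*f)) = (2*f)*(1/(2*f)) = 1)
30*(m(7) + 3) = 30*(1 + 3) = 30*4 = 120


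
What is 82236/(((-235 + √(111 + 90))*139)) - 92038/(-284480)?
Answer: -149805291001/67993707040 - 20559*√201/1912084 ≈ -2.3557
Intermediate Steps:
82236/(((-235 + √(111 + 90))*139)) - 92038/(-284480) = 82236/(((-235 + √201)*139)) - 92038*(-1/284480) = 82236/(-32665 + 139*√201) + 46019/142240 = 46019/142240 + 82236/(-32665 + 139*√201)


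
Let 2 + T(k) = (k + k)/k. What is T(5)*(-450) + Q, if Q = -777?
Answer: -777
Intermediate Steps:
T(k) = 0 (T(k) = -2 + (k + k)/k = -2 + (2*k)/k = -2 + 2 = 0)
T(5)*(-450) + Q = 0*(-450) - 777 = 0 - 777 = -777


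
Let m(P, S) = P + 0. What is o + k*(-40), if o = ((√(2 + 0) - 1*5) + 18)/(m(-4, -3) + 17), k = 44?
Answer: -1759 + √2/13 ≈ -1758.9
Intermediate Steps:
m(P, S) = P
o = 1 + √2/13 (o = ((√(2 + 0) - 1*5) + 18)/(-4 + 17) = ((√2 - 5) + 18)/13 = ((-5 + √2) + 18)*(1/13) = (13 + √2)*(1/13) = 1 + √2/13 ≈ 1.1088)
o + k*(-40) = (1 + √2/13) + 44*(-40) = (1 + √2/13) - 1760 = -1759 + √2/13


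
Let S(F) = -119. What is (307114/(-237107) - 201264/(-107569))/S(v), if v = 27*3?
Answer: -2097879626/433591169011 ≈ -0.0048384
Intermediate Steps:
v = 81
(307114/(-237107) - 201264/(-107569))/S(v) = (307114/(-237107) - 201264/(-107569))/(-119) = (307114*(-1/237107) - 201264*(-1/107569))*(-1/119) = (-307114/237107 + 28752/15367)*(-1/119) = (2097879626/3643623269)*(-1/119) = -2097879626/433591169011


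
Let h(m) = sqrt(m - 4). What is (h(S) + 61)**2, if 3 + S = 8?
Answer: 3844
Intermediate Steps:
S = 5 (S = -3 + 8 = 5)
h(m) = sqrt(-4 + m)
(h(S) + 61)**2 = (sqrt(-4 + 5) + 61)**2 = (sqrt(1) + 61)**2 = (1 + 61)**2 = 62**2 = 3844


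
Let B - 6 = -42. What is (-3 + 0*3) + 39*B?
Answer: -1407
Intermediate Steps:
B = -36 (B = 6 - 42 = -36)
(-3 + 0*3) + 39*B = (-3 + 0*3) + 39*(-36) = (-3 + 0) - 1404 = -3 - 1404 = -1407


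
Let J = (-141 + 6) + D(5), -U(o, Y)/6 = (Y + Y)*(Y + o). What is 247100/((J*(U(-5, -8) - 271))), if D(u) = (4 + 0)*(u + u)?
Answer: 7060/4123 ≈ 1.7123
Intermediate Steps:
D(u) = 8*u (D(u) = 4*(2*u) = 8*u)
U(o, Y) = -12*Y*(Y + o) (U(o, Y) = -6*(Y + Y)*(Y + o) = -6*2*Y*(Y + o) = -12*Y*(Y + o))
J = -95 (J = (-141 + 6) + 8*5 = -135 + 40 = -95)
247100/((J*(U(-5, -8) - 271))) = 247100/((-95*(-12*(-8)*(-8 - 5) - 271))) = 247100/((-95*(-12*(-8)*(-13) - 271))) = 247100/((-95*(-1248 - 271))) = 247100/((-95*(-1519))) = 247100/144305 = 247100*(1/144305) = 7060/4123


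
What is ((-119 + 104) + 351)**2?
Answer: 112896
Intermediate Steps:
((-119 + 104) + 351)**2 = (-15 + 351)**2 = 336**2 = 112896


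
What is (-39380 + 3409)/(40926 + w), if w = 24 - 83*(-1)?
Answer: -35971/41033 ≈ -0.87664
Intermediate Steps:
w = 107 (w = 24 + 83 = 107)
(-39380 + 3409)/(40926 + w) = (-39380 + 3409)/(40926 + 107) = -35971/41033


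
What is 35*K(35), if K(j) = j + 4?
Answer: 1365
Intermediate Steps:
K(j) = 4 + j
35*K(35) = 35*(4 + 35) = 35*39 = 1365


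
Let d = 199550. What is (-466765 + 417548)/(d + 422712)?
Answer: -49217/622262 ≈ -0.079094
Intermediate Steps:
(-466765 + 417548)/(d + 422712) = (-466765 + 417548)/(199550 + 422712) = -49217/622262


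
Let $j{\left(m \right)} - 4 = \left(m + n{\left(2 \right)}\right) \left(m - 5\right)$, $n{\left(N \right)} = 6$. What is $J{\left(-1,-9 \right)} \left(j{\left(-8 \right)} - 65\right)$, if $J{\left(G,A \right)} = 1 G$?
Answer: $35$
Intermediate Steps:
$J{\left(G,A \right)} = G$
$j{\left(m \right)} = 4 + \left(-5 + m\right) \left(6 + m\right)$ ($j{\left(m \right)} = 4 + \left(m + 6\right) \left(m - 5\right) = 4 + \left(6 + m\right) \left(-5 + m\right) = 4 + \left(-5 + m\right) \left(6 + m\right)$)
$J{\left(-1,-9 \right)} \left(j{\left(-8 \right)} - 65\right) = - (\left(-26 - 8 + \left(-8\right)^{2}\right) - 65) = - (\left(-26 - 8 + 64\right) - 65) = - (30 - 65) = \left(-1\right) \left(-35\right) = 35$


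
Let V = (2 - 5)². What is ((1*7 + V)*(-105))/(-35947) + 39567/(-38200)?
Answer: -1358138949/1373175400 ≈ -0.98905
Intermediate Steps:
V = 9 (V = (-3)² = 9)
((1*7 + V)*(-105))/(-35947) + 39567/(-38200) = ((1*7 + 9)*(-105))/(-35947) + 39567/(-38200) = ((7 + 9)*(-105))*(-1/35947) + 39567*(-1/38200) = (16*(-105))*(-1/35947) - 39567/38200 = -1680*(-1/35947) - 39567/38200 = 1680/35947 - 39567/38200 = -1358138949/1373175400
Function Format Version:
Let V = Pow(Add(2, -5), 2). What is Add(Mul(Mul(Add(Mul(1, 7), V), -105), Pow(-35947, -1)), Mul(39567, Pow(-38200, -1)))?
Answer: Rational(-1358138949, 1373175400) ≈ -0.98905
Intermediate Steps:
V = 9 (V = Pow(-3, 2) = 9)
Add(Mul(Mul(Add(Mul(1, 7), V), -105), Pow(-35947, -1)), Mul(39567, Pow(-38200, -1))) = Add(Mul(Mul(Add(Mul(1, 7), 9), -105), Pow(-35947, -1)), Mul(39567, Pow(-38200, -1))) = Add(Mul(Mul(Add(7, 9), -105), Rational(-1, 35947)), Mul(39567, Rational(-1, 38200))) = Add(Mul(Mul(16, -105), Rational(-1, 35947)), Rational(-39567, 38200)) = Add(Mul(-1680, Rational(-1, 35947)), Rational(-39567, 38200)) = Add(Rational(1680, 35947), Rational(-39567, 38200)) = Rational(-1358138949, 1373175400)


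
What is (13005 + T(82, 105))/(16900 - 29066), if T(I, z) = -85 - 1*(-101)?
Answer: -13021/12166 ≈ -1.0703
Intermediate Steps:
T(I, z) = 16 (T(I, z) = -85 + 101 = 16)
(13005 + T(82, 105))/(16900 - 29066) = (13005 + 16)/(16900 - 29066) = 13021/(-12166) = 13021*(-1/12166) = -13021/12166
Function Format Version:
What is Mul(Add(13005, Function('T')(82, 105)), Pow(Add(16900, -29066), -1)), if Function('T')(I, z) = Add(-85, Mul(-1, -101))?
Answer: Rational(-13021, 12166) ≈ -1.0703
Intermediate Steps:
Function('T')(I, z) = 16 (Function('T')(I, z) = Add(-85, 101) = 16)
Mul(Add(13005, Function('T')(82, 105)), Pow(Add(16900, -29066), -1)) = Mul(Add(13005, 16), Pow(Add(16900, -29066), -1)) = Mul(13021, Pow(-12166, -1)) = Mul(13021, Rational(-1, 12166)) = Rational(-13021, 12166)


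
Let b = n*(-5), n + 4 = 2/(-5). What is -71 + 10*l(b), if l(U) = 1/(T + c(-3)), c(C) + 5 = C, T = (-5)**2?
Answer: -1197/17 ≈ -70.412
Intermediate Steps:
n = -22/5 (n = -4 + 2/(-5) = -4 + 2*(-1/5) = -4 - 2/5 = -22/5 ≈ -4.4000)
T = 25
c(C) = -5 + C
b = 22 (b = -22/5*(-5) = 22)
l(U) = 1/17 (l(U) = 1/(25 + (-5 - 3)) = 1/(25 - 8) = 1/17)
-71 + 10*l(b) = -71 + 10*(1/17) = -71 + 10/17 = -1197/17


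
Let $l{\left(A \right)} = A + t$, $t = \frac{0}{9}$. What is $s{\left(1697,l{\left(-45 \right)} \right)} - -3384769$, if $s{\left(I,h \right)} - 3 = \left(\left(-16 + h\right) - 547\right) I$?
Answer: $2352996$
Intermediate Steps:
$t = 0$ ($t = 0 \cdot \frac{1}{9} = 0$)
$l{\left(A \right)} = A$ ($l{\left(A \right)} = A + 0 = A$)
$s{\left(I,h \right)} = 3 + I \left(-563 + h\right)$ ($s{\left(I,h \right)} = 3 + \left(\left(-16 + h\right) - 547\right) I = 3 + \left(-563 + h\right) I = 3 + I \left(-563 + h\right)$)
$s{\left(1697,l{\left(-45 \right)} \right)} - -3384769 = \left(3 - 955411 + 1697 \left(-45\right)\right) - -3384769 = \left(3 - 955411 - 76365\right) + 3384769 = -1031773 + 3384769 = 2352996$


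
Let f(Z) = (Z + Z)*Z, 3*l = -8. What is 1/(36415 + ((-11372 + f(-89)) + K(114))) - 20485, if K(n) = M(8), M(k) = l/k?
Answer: -2512567187/122654 ≈ -20485.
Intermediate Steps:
l = -8/3 (l = (⅓)*(-8) = -8/3 ≈ -2.6667)
M(k) = -8/(3*k)
K(n) = -⅓ (K(n) = -8/3/8 = -8/3*⅛ = -⅓)
f(Z) = 2*Z² (f(Z) = (2*Z)*Z = 2*Z²)
1/(36415 + ((-11372 + f(-89)) + K(114))) - 20485 = 1/(36415 + ((-11372 + 2*(-89)²) - ⅓)) - 20485 = 1/(36415 + ((-11372 + 2*7921) - ⅓)) - 20485 = 1/(36415 + ((-11372 + 15842) - ⅓)) - 20485 = 1/(36415 + (4470 - ⅓)) - 20485 = 1/(36415 + 13409/3) - 20485 = 1/(122654/3) - 20485 = 3/122654 - 20485 = -2512567187/122654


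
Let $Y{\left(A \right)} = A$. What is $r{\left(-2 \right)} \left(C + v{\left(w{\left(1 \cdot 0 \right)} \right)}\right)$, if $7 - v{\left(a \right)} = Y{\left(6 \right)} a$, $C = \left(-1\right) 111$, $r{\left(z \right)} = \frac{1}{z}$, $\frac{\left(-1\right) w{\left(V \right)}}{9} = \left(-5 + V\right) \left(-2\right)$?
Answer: $-218$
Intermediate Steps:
$w{\left(V \right)} = -90 + 18 V$ ($w{\left(V \right)} = - 9 \left(-5 + V\right) \left(-2\right) = - 9 \left(10 - 2 V\right) = -90 + 18 V$)
$C = -111$
$v{\left(a \right)} = 7 - 6 a$
$r{\left(-2 \right)} \left(C + v{\left(w{\left(1 \cdot 0 \right)} \right)}\right) = \frac{-111 - \left(-7 + 6 \left(-90 + 18 \cdot 1 \cdot 0\right)\right)}{-2} = - \frac{-111 - \left(-7 + 6 \left(-90 + 18 \cdot 0\right)\right)}{2} = - \frac{-111 - \left(-7 + 6 \left(-90 + 0\right)\right)}{2} = - \frac{-111 + \left(7 - -540\right)}{2} = - \frac{-111 + \left(7 + 540\right)}{2} = - \frac{-111 + 547}{2} = \left(- \frac{1}{2}\right) 436 = -218$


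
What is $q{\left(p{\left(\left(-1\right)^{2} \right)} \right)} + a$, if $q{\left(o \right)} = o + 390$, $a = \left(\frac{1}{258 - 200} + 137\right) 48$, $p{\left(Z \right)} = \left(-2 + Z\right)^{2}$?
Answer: $\frac{202067}{29} \approx 6967.8$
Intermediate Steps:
$a = \frac{190728}{29}$ ($a = \left(\frac{1}{58} + 137\right) 48 = \frac{7947}{58} \cdot 48 = \frac{190728}{29} \approx 6576.8$)
$q{\left(o \right)} = 390 + o$
$q{\left(p{\left(\left(-1\right)^{2} \right)} \right)} + a = \left(390 + \left(-2 + \left(-1\right)^{2}\right)^{2}\right) + \frac{190728}{29} = \left(390 + \left(-2 + 1\right)^{2}\right) + \frac{190728}{29} = \left(390 + \left(-1\right)^{2}\right) + \frac{190728}{29} = \left(390 + 1\right) + \frac{190728}{29} = 391 + \frac{190728}{29} = \frac{202067}{29}$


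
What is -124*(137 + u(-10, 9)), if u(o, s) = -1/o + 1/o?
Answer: -16988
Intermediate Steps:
u(o, s) = 0 (u(o, s) = -1/o + 1/o = 0)
-124*(137 + u(-10, 9)) = -124*(137 + 0) = -124*137 = -16988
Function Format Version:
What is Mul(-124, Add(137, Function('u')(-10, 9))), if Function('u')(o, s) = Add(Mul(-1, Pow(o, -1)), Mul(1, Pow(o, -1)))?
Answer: -16988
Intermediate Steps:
Function('u')(o, s) = 0 (Function('u')(o, s) = Add(Mul(-1, Pow(o, -1)), Pow(o, -1)) = 0)
Mul(-124, Add(137, Function('u')(-10, 9))) = Mul(-124, Add(137, 0)) = Mul(-124, 137) = -16988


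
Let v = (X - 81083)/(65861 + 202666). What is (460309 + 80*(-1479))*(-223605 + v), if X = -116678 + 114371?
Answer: -20534409138254525/268527 ≈ -7.6471e+10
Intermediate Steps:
X = -2307
v = -83390/268527 (v = (-2307 - 81083)/(65861 + 202666) = -83390/268527 ≈ -0.31055)
(460309 + 80*(-1479))*(-223605 + v) = (460309 + 80*(-1479))*(-223605 - 83390/268527) = (460309 - 118320)*(-60044063225/268527) = 341989*(-60044063225/268527) = -20534409138254525/268527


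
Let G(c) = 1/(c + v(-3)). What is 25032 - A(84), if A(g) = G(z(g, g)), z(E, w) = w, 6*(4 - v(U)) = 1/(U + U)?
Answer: 79326372/3169 ≈ 25032.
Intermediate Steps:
v(U) = 4 - 1/(12*U) (v(U) = 4 - 1/(6*(U + U)) = 4 - 1/(2*U)/6 = 4 - 1/(12*U))
G(c) = 1/(145/36 + c) (G(c) = 1/(c + (4 - 1/12/(-3))) = 1/(c + (4 - 1/12*(-⅓))) = 1/(c + (4 + 1/36)) = 1/(c + 145/36) = 1/(145/36 + c))
A(g) = 36/(145 + 36*g)
25032 - A(84) = 25032 - 36/(145 + 36*84) = 25032 - 36/(145 + 3024) = 25032 - 36/3169 = 79326372/3169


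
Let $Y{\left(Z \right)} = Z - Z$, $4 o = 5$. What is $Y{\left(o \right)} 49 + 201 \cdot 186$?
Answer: $37386$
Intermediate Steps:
$o = \frac{5}{4}$ ($o = \frac{1}{4} \cdot 5 = \frac{5}{4} \approx 1.25$)
$Y{\left(Z \right)} = 0$
$Y{\left(o \right)} 49 + 201 \cdot 186 = 0 \cdot 49 + 201 \cdot 186 = 0 + 37386 = 37386$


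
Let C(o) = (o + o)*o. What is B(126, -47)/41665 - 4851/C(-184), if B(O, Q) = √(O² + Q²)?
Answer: -4851/67712 + √18085/41665 ≈ -0.068414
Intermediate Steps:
C(o) = 2*o² (C(o) = (2*o)*o = 2*o²)
B(126, -47)/41665 - 4851/C(-184) = √(126² + (-47)²)/41665 - 4851/(2*(-184)²) = √(15876 + 2209)*(1/41665) - 4851/(2*33856) = √18085*(1/41665) - 4851/67712 = √18085/41665 - 4851*1/67712 = √18085/41665 - 4851/67712 = -4851/67712 + √18085/41665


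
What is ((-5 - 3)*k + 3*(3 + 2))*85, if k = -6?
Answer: 5355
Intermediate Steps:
((-5 - 3)*k + 3*(3 + 2))*85 = ((-5 - 3)*(-6) + 3*(3 + 2))*85 = (-8*(-6) + 3*5)*85 = (48 + 15)*85 = 63*85 = 5355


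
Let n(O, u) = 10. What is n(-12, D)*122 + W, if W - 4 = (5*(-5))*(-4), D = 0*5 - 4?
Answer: 1324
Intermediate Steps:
D = -4 (D = 0 - 4 = -4)
W = 104 (W = 4 + (5*(-5))*(-4) = 4 - 25*(-4) = 4 + 100 = 104)
n(-12, D)*122 + W = 10*122 + 104 = 1220 + 104 = 1324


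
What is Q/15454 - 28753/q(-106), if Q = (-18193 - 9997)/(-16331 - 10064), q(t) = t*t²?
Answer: 1176216295353/48582534756328 ≈ 0.024211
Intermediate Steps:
q(t) = t³
Q = 5638/5279 (Q = -28190/(-26395) = -28190*(-1/26395) = 5638/5279 ≈ 1.0680)
Q/15454 - 28753/q(-106) = (5638/5279)/15454 - 28753/((-106)³) = (5638/5279)*(1/15454) - 28753/(-1191016) = 2819/40790833 - 28753*(-1/1191016) = 2819/40790833 + 28753/1191016 = 1176216295353/48582534756328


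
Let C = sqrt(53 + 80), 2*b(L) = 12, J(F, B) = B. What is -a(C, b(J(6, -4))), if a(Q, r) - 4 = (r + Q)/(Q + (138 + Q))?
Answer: -37305/9256 - 63*sqrt(133)/9256 ≈ -4.1089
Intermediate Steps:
b(L) = 6 (b(L) = (1/2)*12 = 6)
C = sqrt(133) ≈ 11.533
a(Q, r) = 4 + (Q + r)/(138 + 2*Q) (a(Q, r) = 4 + (r + Q)/(Q + (138 + Q)) = 4 + (Q + r)/(138 + 2*Q))
-a(C, b(J(6, -4))) = -(552 + 6 + 9*sqrt(133))/(2*(69 + sqrt(133))) = -(558 + 9*sqrt(133))/(2*(69 + sqrt(133)))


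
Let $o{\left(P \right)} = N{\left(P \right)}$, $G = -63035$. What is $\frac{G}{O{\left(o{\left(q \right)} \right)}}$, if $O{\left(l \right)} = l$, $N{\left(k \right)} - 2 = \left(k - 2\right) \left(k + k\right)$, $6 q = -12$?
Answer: $- \frac{63035}{18} \approx -3501.9$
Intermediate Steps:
$q = -2$ ($q = \frac{1}{6} \left(-12\right) = -2$)
$N{\left(k \right)} = 2 + 2 k \left(-2 + k\right)$ ($N{\left(k \right)} = 2 + \left(k - 2\right) \left(k + k\right) = 2 + \left(-2 + k\right) 2 k = 2 + 2 k \left(-2 + k\right)$)
$o{\left(P \right)} = 2 - 4 P + 2 P^{2}$
$\frac{G}{O{\left(o{\left(q \right)} \right)}} = - \frac{63035}{2 - -8 + 2 \left(-2\right)^{2}} = - \frac{63035}{2 + 8 + 2 \cdot 4} = - \frac{63035}{2 + 8 + 8} = - \frac{63035}{18}$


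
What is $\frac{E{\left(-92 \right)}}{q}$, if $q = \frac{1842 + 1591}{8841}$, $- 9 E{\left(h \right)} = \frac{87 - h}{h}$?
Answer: $\frac{527513}{947508} \approx 0.55674$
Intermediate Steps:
$E{\left(h \right)} = - \frac{87 - h}{9 h}$ ($E{\left(h \right)} = - \frac{\left(87 - h\right) \frac{1}{h}}{9} = - \frac{\frac{1}{h} \left(87 - h\right)}{9} = - \frac{87 - h}{9 h}$)
$q = \frac{3433}{8841}$ ($q = 3433 \cdot \frac{1}{8841} = \frac{3433}{8841} \approx 0.3883$)
$\frac{E{\left(-92 \right)}}{q} = \frac{\frac{1}{9} \frac{1}{-92} \left(-87 - 92\right)}{\frac{3433}{8841}} = \frac{1}{9} \left(- \frac{1}{92}\right) \left(-179\right) \frac{8841}{3433} = \frac{179}{828} \cdot \frac{8841}{3433} = \frac{527513}{947508}$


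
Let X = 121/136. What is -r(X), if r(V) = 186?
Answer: -186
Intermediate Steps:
X = 121/136 (X = 121*(1/136) = 121/136 ≈ 0.88971)
-r(X) = -1*186 = -186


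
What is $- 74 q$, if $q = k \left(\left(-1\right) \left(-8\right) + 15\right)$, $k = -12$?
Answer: $20424$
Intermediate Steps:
$q = -276$ ($q = - 12 \left(\left(-1\right) \left(-8\right) + 15\right) = - 12 \left(8 + 15\right) = \left(-12\right) 23 = -276$)
$- 74 q = \left(-74\right) \left(-276\right) = 20424$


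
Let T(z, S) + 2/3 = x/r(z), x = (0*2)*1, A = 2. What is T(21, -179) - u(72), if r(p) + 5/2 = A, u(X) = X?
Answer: -218/3 ≈ -72.667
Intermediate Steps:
x = 0 (x = 0*1 = 0)
r(p) = -½ (r(p) = -5/2 + 2 = -½)
T(z, S) = -⅔ (T(z, S) = -⅔ + 0/(-½) = -⅔ + 0*(-2) = -⅔ + 0 = -⅔)
T(21, -179) - u(72) = -⅔ - 1*72 = -⅔ - 72 = -218/3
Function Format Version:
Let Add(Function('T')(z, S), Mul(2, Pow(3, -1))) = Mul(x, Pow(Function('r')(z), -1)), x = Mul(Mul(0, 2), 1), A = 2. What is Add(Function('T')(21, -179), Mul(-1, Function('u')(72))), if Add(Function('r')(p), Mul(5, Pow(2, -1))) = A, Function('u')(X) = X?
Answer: Rational(-218, 3) ≈ -72.667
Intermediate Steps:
x = 0 (x = Mul(0, 1) = 0)
Function('r')(p) = Rational(-1, 2) (Function('r')(p) = Add(Rational(-5, 2), 2) = Rational(-1, 2))
Function('T')(z, S) = Rational(-2, 3) (Function('T')(z, S) = Add(Rational(-2, 3), Mul(0, Pow(Rational(-1, 2), -1))) = Add(Rational(-2, 3), Mul(0, -2)) = Add(Rational(-2, 3), 0) = Rational(-2, 3))
Add(Function('T')(21, -179), Mul(-1, Function('u')(72))) = Add(Rational(-2, 3), Mul(-1, 72)) = Add(Rational(-2, 3), -72) = Rational(-218, 3)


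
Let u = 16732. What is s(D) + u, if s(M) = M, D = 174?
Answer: 16906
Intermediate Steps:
s(D) + u = 174 + 16732 = 16906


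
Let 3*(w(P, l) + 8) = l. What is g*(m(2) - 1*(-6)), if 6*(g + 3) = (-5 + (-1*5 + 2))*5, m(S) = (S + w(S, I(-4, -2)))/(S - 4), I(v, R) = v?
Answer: -841/9 ≈ -93.444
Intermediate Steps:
w(P, l) = -8 + l/3
m(S) = (-28/3 + S)/(-4 + S) (m(S) = (S + (-8 + (1/3)*(-4)))/(S - 4) = (S + (-8 - 4/3))/(-4 + S) = (S - 28/3)/(-4 + S) = (-28/3 + S)/(-4 + S))
g = -29/3 (g = -3 + ((-5 + (-1*5 + 2))*5)/6 = -3 + ((-5 + (-5 + 2))*5)/6 = -3 + ((-5 - 3)*5)/6 = -3 + (-8*5)/6 = -3 + (1/6)*(-40) = -3 - 20/3 = -29/3 ≈ -9.6667)
g*(m(2) - 1*(-6)) = -29*((-28/3 + 2)/(-4 + 2) - 1*(-6))/3 = -29*(-22/3/(-2) + 6)/3 = -29*(-1/2*(-22/3) + 6)/3 = -29*(11/3 + 6)/3 = -29/3*29/3 = -841/9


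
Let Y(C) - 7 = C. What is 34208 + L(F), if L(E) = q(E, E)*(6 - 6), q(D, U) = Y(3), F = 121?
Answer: 34208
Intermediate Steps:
Y(C) = 7 + C
q(D, U) = 10 (q(D, U) = 7 + 3 = 10)
L(E) = 0 (L(E) = 10*(6 - 6) = 10*0 = 0)
34208 + L(F) = 34208 + 0 = 34208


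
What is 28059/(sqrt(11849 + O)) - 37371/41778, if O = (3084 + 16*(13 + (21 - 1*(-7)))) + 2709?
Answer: -12457/13926 + 28059*sqrt(18298)/18298 ≈ 206.53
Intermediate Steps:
O = 6449 (O = (3084 + 16*(13 + (21 + 7))) + 2709 = (3084 + 16*(13 + 28)) + 2709 = (3084 + 16*41) + 2709 = (3084 + 656) + 2709 = 3740 + 2709 = 6449)
28059/(sqrt(11849 + O)) - 37371/41778 = 28059/(sqrt(11849 + 6449)) - 37371/41778 = 28059/(sqrt(18298)) - 37371*1/41778 = 28059*(sqrt(18298)/18298) - 12457/13926 = 28059*sqrt(18298)/18298 - 12457/13926 = -12457/13926 + 28059*sqrt(18298)/18298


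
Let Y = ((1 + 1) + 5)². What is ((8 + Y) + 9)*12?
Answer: 792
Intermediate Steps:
Y = 49 (Y = (2 + 5)² = 7² = 49)
((8 + Y) + 9)*12 = ((8 + 49) + 9)*12 = (57 + 9)*12 = 66*12 = 792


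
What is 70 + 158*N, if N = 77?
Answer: 12236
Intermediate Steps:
70 + 158*N = 70 + 158*77 = 70 + 12166 = 12236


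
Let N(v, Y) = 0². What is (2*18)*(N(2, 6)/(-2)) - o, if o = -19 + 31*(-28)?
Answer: 887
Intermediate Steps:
N(v, Y) = 0
o = -887 (o = -19 - 868 = -887)
(2*18)*(N(2, 6)/(-2)) - o = (2*18)*(0/(-2)) - 1*(-887) = 36*(0*(-½)) + 887 = 36*0 + 887 = 0 + 887 = 887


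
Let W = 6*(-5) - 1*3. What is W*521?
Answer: -17193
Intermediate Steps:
W = -33 (W = -30 - 3 = -33)
W*521 = -33*521 = -17193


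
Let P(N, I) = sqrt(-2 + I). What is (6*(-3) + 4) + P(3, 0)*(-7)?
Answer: -14 - 7*I*sqrt(2) ≈ -14.0 - 9.8995*I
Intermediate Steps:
(6*(-3) + 4) + P(3, 0)*(-7) = (6*(-3) + 4) + sqrt(-2 + 0)*(-7) = (-18 + 4) + sqrt(-2)*(-7) = -14 + (I*sqrt(2))*(-7) = -14 - 7*I*sqrt(2)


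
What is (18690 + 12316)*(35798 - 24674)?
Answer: 344910744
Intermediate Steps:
(18690 + 12316)*(35798 - 24674) = 31006*11124 = 344910744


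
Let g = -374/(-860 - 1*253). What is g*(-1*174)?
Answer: -21692/371 ≈ -58.469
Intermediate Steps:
g = 374/1113 (g = -374/(-860 - 253) = -374/(-1113) = -374*(-1/1113) = 374/1113 ≈ 0.33603)
g*(-1*174) = 374*(-1*174)/1113 = (374/1113)*(-174) = -21692/371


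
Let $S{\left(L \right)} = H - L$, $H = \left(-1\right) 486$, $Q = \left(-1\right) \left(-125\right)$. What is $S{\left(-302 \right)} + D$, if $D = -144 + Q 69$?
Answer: $8297$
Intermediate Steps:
$Q = 125$
$D = 8481$ ($D = -144 + 125 \cdot 69 = -144 + 8625 = 8481$)
$H = -486$
$S{\left(L \right)} = -486 - L$
$S{\left(-302 \right)} + D = \left(-486 - -302\right) + 8481 = \left(-486 + 302\right) + 8481 = -184 + 8481 = 8297$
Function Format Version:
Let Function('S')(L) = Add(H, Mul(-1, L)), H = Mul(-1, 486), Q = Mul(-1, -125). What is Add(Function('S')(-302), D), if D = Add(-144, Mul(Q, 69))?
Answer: 8297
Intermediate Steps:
Q = 125
D = 8481 (D = Add(-144, Mul(125, 69)) = Add(-144, 8625) = 8481)
H = -486
Function('S')(L) = Add(-486, Mul(-1, L))
Add(Function('S')(-302), D) = Add(Add(-486, Mul(-1, -302)), 8481) = Add(Add(-486, 302), 8481) = Add(-184, 8481) = 8297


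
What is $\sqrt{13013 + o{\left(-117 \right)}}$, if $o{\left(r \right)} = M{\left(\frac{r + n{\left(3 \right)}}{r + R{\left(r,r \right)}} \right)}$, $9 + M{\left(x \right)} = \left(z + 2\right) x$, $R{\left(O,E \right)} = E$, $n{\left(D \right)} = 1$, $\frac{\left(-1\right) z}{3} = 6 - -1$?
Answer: $\frac{\sqrt{19764758}}{39} \approx 113.99$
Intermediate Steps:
$z = -21$ ($z = - 3 \left(6 - -1\right) = - 3 \left(6 + 1\right) = \left(-3\right) 7 = -21$)
$M{\left(x \right)} = -9 - 19 x$ ($M{\left(x \right)} = -9 + \left(-21 + 2\right) x = -9 - 19 x$)
$o{\left(r \right)} = -9 - \frac{19 \left(1 + r\right)}{2 r}$ ($o{\left(r \right)} = -9 - 19 \frac{r + 1}{r + r} = -9 - 19 \frac{1 + r}{2 r} = -9 - \frac{19 \left(1 + r\right)}{2 r}$)
$\sqrt{13013 + o{\left(-117 \right)}} = \sqrt{13013 + \frac{-19 - -4329}{2 \left(-117\right)}} = \sqrt{13013 + \frac{1}{2} \left(- \frac{1}{117}\right) \left(-19 + 4329\right)} = \sqrt{13013 + \frac{1}{2} \left(- \frac{1}{117}\right) 4310} = \sqrt{13013 - \frac{2155}{117}} = \sqrt{\frac{1520366}{117}} = \frac{\sqrt{19764758}}{39}$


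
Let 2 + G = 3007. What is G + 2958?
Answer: 5963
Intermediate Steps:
G = 3005 (G = -2 + 3007 = 3005)
G + 2958 = 3005 + 2958 = 5963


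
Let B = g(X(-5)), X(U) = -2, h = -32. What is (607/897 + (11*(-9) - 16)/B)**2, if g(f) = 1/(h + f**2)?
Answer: 8346014768809/804609 ≈ 1.0373e+7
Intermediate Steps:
g(f) = 1/(-32 + f**2)
B = -1/28 (B = 1/(-32 + (-2)**2) = 1/(-32 + 4) = 1/(-28) = -1/28 ≈ -0.035714)
(607/897 + (11*(-9) - 16)/B)**2 = (607/897 + (11*(-9) - 16)/(-1/28))**2 = (607*(1/897) + (-99 - 16)*(-28))**2 = (607/897 - 115*(-28))**2 = (607/897 + 3220)**2 = (2888947/897)**2 = 8346014768809/804609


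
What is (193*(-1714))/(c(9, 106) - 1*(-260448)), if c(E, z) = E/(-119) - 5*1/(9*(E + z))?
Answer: -4074322833/3207806801 ≈ -1.2701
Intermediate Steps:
c(E, z) = -5/(9*E + 9*z) - E/119 (c(E, z) = E*(-1/119) - 5/(9*E + 9*z) = -E/119 - 5/(9*E + 9*z) = -5/(9*E + 9*z) - E/119)
(193*(-1714))/(c(9, 106) - 1*(-260448)) = (193*(-1714))/((-5/9 - 1/119*9**2 - 1/119*9*106)/(9 + 106) - 1*(-260448)) = -330802/((-5/9 - 1/119*81 - 954/119)/115 + 260448) = -330802/((-5/9 - 81/119 - 954/119)/115 + 260448) = -330802/((1/115)*(-9910/1071) + 260448) = -330802/(-1982/24633 + 260448) = -330802/6415613602/24633 = -330802*24633/6415613602 = -4074322833/3207806801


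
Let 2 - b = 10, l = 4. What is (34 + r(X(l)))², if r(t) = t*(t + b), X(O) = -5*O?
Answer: 352836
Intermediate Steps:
b = -8 (b = 2 - 1*10 = 2 - 10 = -8)
r(t) = t*(-8 + t) (r(t) = t*(t - 8) = t*(-8 + t))
(34 + r(X(l)))² = (34 + (-5*4)*(-8 - 5*4))² = (34 - 20*(-8 - 20))² = (34 - 20*(-28))² = (34 + 560)² = 594² = 352836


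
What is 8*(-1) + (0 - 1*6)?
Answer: -14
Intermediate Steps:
8*(-1) + (0 - 1*6) = -8 + (0 - 6) = -8 - 6 = -14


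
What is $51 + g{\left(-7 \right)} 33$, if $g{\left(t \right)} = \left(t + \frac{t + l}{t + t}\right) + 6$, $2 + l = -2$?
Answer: $\frac{615}{14} \approx 43.929$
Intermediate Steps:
$l = -4$ ($l = -2 - 2 = -4$)
$g{\left(t \right)} = 6 + t + \frac{-4 + t}{2 t}$ ($g{\left(t \right)} = \left(t + \frac{t - 4}{t + t}\right) + 6 = \left(t + \frac{-4 + t}{2 t}\right) + 6 = 6 + t + \frac{-4 + t}{2 t}$)
$51 + g{\left(-7 \right)} 33 = 51 + \left(\frac{13}{2} - 7 - \frac{2}{-7}\right) 33 = 51 + \left(\frac{13}{2} - 7 - - \frac{2}{7}\right) 33 = 51 + \left(\frac{13}{2} - 7 + \frac{2}{7}\right) 33 = 51 - \frac{99}{14} = \frac{615}{14}$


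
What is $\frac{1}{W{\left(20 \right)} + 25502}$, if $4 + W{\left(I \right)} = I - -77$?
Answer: $\frac{1}{25595} \approx 3.907 \cdot 10^{-5}$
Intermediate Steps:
$W{\left(I \right)} = 73 + I$ ($W{\left(I \right)} = -4 + \left(I - -77\right) = -4 + \left(I + 77\right) = -4 + \left(77 + I\right) = 73 + I$)
$\frac{1}{W{\left(20 \right)} + 25502} = \frac{1}{\left(73 + 20\right) + 25502} = \frac{1}{93 + 25502} = \frac{1}{25595}$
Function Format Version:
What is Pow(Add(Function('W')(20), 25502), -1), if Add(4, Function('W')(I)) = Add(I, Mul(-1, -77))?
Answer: Rational(1, 25595) ≈ 3.9070e-5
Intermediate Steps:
Function('W')(I) = Add(73, I) (Function('W')(I) = Add(-4, Add(I, Mul(-1, -77))) = Add(-4, Add(I, 77)) = Add(-4, Add(77, I)) = Add(73, I))
Pow(Add(Function('W')(20), 25502), -1) = Pow(Add(Add(73, 20), 25502), -1) = Pow(Add(93, 25502), -1) = Pow(25595, -1) = Rational(1, 25595)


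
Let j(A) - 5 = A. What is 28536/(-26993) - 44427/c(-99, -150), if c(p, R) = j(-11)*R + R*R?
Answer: -622320137/210545400 ≈ -2.9558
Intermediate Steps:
j(A) = 5 + A
c(p, R) = R**2 - 6*R (c(p, R) = (5 - 11)*R + R*R = -6*R + R**2 = R**2 - 6*R)
28536/(-26993) - 44427/c(-99, -150) = 28536/(-26993) - 44427*(-1/(150*(-6 - 150))) = 28536*(-1/26993) - 44427/((-150*(-156))) = -28536/26993 - 44427/23400 = -28536/26993 - 44427*1/23400 = -28536/26993 - 14809/7800 = -622320137/210545400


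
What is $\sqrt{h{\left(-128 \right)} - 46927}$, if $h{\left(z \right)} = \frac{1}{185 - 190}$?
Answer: $\frac{2 i \sqrt{293295}}{5} \approx 216.63 i$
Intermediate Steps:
$h{\left(z \right)} = - \frac{1}{5}$ ($h{\left(z \right)} = \frac{1}{-5} = - \frac{1}{5}$)
$\sqrt{h{\left(-128 \right)} - 46927} = \sqrt{- \frac{1}{5} - 46927} = \sqrt{- \frac{234636}{5}} = \frac{2 i \sqrt{293295}}{5}$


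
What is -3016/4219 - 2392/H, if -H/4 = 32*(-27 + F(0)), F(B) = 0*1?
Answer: -2564393/1822608 ≈ -1.4070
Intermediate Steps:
F(B) = 0
H = 3456 (H = -128*(-27 + 0) = -128*(-27) = -4*(-864) = 3456)
-3016/4219 - 2392/H = -3016/4219 - 2392/3456 = -3016*1/4219 - 2392*1/3456 = -3016/4219 - 299/432 = -2564393/1822608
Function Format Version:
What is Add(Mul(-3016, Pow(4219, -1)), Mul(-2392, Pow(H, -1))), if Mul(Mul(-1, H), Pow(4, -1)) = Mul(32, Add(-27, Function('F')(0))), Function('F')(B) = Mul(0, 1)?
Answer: Rational(-2564393, 1822608) ≈ -1.4070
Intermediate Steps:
Function('F')(B) = 0
H = 3456 (H = Mul(-4, Mul(32, Add(-27, 0))) = Mul(-4, Mul(32, -27)) = Mul(-4, -864) = 3456)
Add(Mul(-3016, Pow(4219, -1)), Mul(-2392, Pow(H, -1))) = Add(Mul(-3016, Pow(4219, -1)), Mul(-2392, Pow(3456, -1))) = Add(Mul(-3016, Rational(1, 4219)), Mul(-2392, Rational(1, 3456))) = Add(Rational(-3016, 4219), Rational(-299, 432)) = Rational(-2564393, 1822608)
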